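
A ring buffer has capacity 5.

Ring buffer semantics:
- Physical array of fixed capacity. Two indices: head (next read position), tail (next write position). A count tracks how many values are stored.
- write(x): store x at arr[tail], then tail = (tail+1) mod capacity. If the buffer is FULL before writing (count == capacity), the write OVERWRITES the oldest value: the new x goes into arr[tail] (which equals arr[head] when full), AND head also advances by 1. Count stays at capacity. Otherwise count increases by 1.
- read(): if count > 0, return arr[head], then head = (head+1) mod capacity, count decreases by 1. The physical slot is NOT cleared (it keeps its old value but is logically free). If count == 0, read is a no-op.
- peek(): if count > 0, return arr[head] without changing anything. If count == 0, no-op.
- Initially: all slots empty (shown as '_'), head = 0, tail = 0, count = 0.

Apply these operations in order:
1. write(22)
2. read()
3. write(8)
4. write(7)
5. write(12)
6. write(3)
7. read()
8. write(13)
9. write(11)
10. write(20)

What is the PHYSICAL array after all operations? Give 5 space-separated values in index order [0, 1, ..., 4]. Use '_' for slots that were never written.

Answer: 13 11 20 12 3

Derivation:
After op 1 (write(22)): arr=[22 _ _ _ _] head=0 tail=1 count=1
After op 2 (read()): arr=[22 _ _ _ _] head=1 tail=1 count=0
After op 3 (write(8)): arr=[22 8 _ _ _] head=1 tail=2 count=1
After op 4 (write(7)): arr=[22 8 7 _ _] head=1 tail=3 count=2
After op 5 (write(12)): arr=[22 8 7 12 _] head=1 tail=4 count=3
After op 6 (write(3)): arr=[22 8 7 12 3] head=1 tail=0 count=4
After op 7 (read()): arr=[22 8 7 12 3] head=2 tail=0 count=3
After op 8 (write(13)): arr=[13 8 7 12 3] head=2 tail=1 count=4
After op 9 (write(11)): arr=[13 11 7 12 3] head=2 tail=2 count=5
After op 10 (write(20)): arr=[13 11 20 12 3] head=3 tail=3 count=5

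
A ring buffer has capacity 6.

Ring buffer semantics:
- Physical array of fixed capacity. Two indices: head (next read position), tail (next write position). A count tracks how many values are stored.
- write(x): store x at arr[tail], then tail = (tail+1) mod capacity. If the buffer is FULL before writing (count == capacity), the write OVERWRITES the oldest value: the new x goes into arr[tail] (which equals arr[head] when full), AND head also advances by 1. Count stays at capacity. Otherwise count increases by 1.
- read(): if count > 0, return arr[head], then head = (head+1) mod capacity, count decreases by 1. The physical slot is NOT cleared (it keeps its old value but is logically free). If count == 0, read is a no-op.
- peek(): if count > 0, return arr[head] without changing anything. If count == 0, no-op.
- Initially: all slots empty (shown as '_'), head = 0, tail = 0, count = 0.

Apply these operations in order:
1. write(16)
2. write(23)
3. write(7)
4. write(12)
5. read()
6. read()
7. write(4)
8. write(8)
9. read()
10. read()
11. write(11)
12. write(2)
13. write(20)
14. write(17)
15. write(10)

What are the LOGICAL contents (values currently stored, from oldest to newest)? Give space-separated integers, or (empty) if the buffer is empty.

After op 1 (write(16)): arr=[16 _ _ _ _ _] head=0 tail=1 count=1
After op 2 (write(23)): arr=[16 23 _ _ _ _] head=0 tail=2 count=2
After op 3 (write(7)): arr=[16 23 7 _ _ _] head=0 tail=3 count=3
After op 4 (write(12)): arr=[16 23 7 12 _ _] head=0 tail=4 count=4
After op 5 (read()): arr=[16 23 7 12 _ _] head=1 tail=4 count=3
After op 6 (read()): arr=[16 23 7 12 _ _] head=2 tail=4 count=2
After op 7 (write(4)): arr=[16 23 7 12 4 _] head=2 tail=5 count=3
After op 8 (write(8)): arr=[16 23 7 12 4 8] head=2 tail=0 count=4
After op 9 (read()): arr=[16 23 7 12 4 8] head=3 tail=0 count=3
After op 10 (read()): arr=[16 23 7 12 4 8] head=4 tail=0 count=2
After op 11 (write(11)): arr=[11 23 7 12 4 8] head=4 tail=1 count=3
After op 12 (write(2)): arr=[11 2 7 12 4 8] head=4 tail=2 count=4
After op 13 (write(20)): arr=[11 2 20 12 4 8] head=4 tail=3 count=5
After op 14 (write(17)): arr=[11 2 20 17 4 8] head=4 tail=4 count=6
After op 15 (write(10)): arr=[11 2 20 17 10 8] head=5 tail=5 count=6

Answer: 8 11 2 20 17 10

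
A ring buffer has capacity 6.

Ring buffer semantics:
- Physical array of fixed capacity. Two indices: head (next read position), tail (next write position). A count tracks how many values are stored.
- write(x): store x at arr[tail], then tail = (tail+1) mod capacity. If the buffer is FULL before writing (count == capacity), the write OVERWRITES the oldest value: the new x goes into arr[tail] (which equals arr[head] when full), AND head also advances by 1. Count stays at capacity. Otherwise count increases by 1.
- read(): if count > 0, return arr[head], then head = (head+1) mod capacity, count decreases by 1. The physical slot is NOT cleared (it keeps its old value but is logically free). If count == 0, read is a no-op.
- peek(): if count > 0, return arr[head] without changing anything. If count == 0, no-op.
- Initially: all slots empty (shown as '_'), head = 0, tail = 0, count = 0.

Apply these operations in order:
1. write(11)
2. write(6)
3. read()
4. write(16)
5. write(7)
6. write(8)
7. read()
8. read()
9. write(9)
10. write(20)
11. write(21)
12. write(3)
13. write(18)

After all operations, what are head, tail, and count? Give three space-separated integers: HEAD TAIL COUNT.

After op 1 (write(11)): arr=[11 _ _ _ _ _] head=0 tail=1 count=1
After op 2 (write(6)): arr=[11 6 _ _ _ _] head=0 tail=2 count=2
After op 3 (read()): arr=[11 6 _ _ _ _] head=1 tail=2 count=1
After op 4 (write(16)): arr=[11 6 16 _ _ _] head=1 tail=3 count=2
After op 5 (write(7)): arr=[11 6 16 7 _ _] head=1 tail=4 count=3
After op 6 (write(8)): arr=[11 6 16 7 8 _] head=1 tail=5 count=4
After op 7 (read()): arr=[11 6 16 7 8 _] head=2 tail=5 count=3
After op 8 (read()): arr=[11 6 16 7 8 _] head=3 tail=5 count=2
After op 9 (write(9)): arr=[11 6 16 7 8 9] head=3 tail=0 count=3
After op 10 (write(20)): arr=[20 6 16 7 8 9] head=3 tail=1 count=4
After op 11 (write(21)): arr=[20 21 16 7 8 9] head=3 tail=2 count=5
After op 12 (write(3)): arr=[20 21 3 7 8 9] head=3 tail=3 count=6
After op 13 (write(18)): arr=[20 21 3 18 8 9] head=4 tail=4 count=6

Answer: 4 4 6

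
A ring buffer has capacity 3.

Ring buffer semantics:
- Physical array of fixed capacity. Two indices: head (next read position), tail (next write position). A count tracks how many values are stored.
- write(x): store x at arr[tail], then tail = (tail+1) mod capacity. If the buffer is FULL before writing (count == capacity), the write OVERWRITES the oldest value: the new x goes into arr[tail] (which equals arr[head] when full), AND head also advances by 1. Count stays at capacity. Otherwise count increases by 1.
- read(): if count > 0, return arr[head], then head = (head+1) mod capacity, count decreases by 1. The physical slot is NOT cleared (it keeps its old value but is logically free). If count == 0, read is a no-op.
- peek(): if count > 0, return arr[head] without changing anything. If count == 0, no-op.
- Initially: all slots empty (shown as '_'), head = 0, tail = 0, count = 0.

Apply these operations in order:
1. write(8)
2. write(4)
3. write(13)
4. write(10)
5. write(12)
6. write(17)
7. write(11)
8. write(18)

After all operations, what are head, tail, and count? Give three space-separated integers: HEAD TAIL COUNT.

After op 1 (write(8)): arr=[8 _ _] head=0 tail=1 count=1
After op 2 (write(4)): arr=[8 4 _] head=0 tail=2 count=2
After op 3 (write(13)): arr=[8 4 13] head=0 tail=0 count=3
After op 4 (write(10)): arr=[10 4 13] head=1 tail=1 count=3
After op 5 (write(12)): arr=[10 12 13] head=2 tail=2 count=3
After op 6 (write(17)): arr=[10 12 17] head=0 tail=0 count=3
After op 7 (write(11)): arr=[11 12 17] head=1 tail=1 count=3
After op 8 (write(18)): arr=[11 18 17] head=2 tail=2 count=3

Answer: 2 2 3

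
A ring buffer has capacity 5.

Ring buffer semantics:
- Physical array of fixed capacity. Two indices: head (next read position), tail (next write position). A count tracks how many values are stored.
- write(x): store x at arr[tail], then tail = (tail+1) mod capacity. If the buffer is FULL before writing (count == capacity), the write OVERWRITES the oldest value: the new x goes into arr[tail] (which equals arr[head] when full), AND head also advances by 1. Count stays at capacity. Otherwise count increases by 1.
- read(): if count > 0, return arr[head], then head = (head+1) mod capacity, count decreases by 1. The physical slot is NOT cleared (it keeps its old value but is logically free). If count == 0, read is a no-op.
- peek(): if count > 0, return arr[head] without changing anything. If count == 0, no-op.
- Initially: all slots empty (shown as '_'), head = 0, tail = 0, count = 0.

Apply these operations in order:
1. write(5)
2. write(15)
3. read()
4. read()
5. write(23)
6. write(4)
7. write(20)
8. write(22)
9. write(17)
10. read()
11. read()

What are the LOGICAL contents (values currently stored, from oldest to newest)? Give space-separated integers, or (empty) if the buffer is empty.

Answer: 20 22 17

Derivation:
After op 1 (write(5)): arr=[5 _ _ _ _] head=0 tail=1 count=1
After op 2 (write(15)): arr=[5 15 _ _ _] head=0 tail=2 count=2
After op 3 (read()): arr=[5 15 _ _ _] head=1 tail=2 count=1
After op 4 (read()): arr=[5 15 _ _ _] head=2 tail=2 count=0
After op 5 (write(23)): arr=[5 15 23 _ _] head=2 tail=3 count=1
After op 6 (write(4)): arr=[5 15 23 4 _] head=2 tail=4 count=2
After op 7 (write(20)): arr=[5 15 23 4 20] head=2 tail=0 count=3
After op 8 (write(22)): arr=[22 15 23 4 20] head=2 tail=1 count=4
After op 9 (write(17)): arr=[22 17 23 4 20] head=2 tail=2 count=5
After op 10 (read()): arr=[22 17 23 4 20] head=3 tail=2 count=4
After op 11 (read()): arr=[22 17 23 4 20] head=4 tail=2 count=3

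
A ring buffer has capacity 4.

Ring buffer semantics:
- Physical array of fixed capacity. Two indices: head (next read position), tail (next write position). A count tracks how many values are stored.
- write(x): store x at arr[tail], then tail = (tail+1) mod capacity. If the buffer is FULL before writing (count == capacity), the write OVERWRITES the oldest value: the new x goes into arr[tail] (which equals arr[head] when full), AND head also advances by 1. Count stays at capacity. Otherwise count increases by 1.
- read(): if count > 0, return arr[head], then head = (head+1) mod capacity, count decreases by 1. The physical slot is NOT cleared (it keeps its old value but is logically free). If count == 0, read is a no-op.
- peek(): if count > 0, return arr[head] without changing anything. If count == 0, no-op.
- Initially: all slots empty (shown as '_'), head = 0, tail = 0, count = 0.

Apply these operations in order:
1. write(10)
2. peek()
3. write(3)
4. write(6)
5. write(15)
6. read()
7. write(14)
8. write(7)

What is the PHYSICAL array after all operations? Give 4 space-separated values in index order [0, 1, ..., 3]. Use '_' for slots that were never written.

After op 1 (write(10)): arr=[10 _ _ _] head=0 tail=1 count=1
After op 2 (peek()): arr=[10 _ _ _] head=0 tail=1 count=1
After op 3 (write(3)): arr=[10 3 _ _] head=0 tail=2 count=2
After op 4 (write(6)): arr=[10 3 6 _] head=0 tail=3 count=3
After op 5 (write(15)): arr=[10 3 6 15] head=0 tail=0 count=4
After op 6 (read()): arr=[10 3 6 15] head=1 tail=0 count=3
After op 7 (write(14)): arr=[14 3 6 15] head=1 tail=1 count=4
After op 8 (write(7)): arr=[14 7 6 15] head=2 tail=2 count=4

Answer: 14 7 6 15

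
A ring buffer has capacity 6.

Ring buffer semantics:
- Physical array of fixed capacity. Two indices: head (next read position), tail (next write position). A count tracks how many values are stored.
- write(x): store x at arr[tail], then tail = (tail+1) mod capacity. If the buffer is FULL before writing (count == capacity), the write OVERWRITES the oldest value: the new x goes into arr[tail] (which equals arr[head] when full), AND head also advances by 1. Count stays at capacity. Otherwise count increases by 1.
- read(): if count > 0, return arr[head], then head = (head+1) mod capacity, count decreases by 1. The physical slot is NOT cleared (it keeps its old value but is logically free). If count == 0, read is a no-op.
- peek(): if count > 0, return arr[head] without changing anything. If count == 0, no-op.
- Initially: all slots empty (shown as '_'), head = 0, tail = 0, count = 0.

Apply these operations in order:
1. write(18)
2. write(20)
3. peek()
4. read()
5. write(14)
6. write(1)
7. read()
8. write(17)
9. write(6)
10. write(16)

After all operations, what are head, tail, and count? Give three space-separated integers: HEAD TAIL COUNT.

Answer: 2 1 5

Derivation:
After op 1 (write(18)): arr=[18 _ _ _ _ _] head=0 tail=1 count=1
After op 2 (write(20)): arr=[18 20 _ _ _ _] head=0 tail=2 count=2
After op 3 (peek()): arr=[18 20 _ _ _ _] head=0 tail=2 count=2
After op 4 (read()): arr=[18 20 _ _ _ _] head=1 tail=2 count=1
After op 5 (write(14)): arr=[18 20 14 _ _ _] head=1 tail=3 count=2
After op 6 (write(1)): arr=[18 20 14 1 _ _] head=1 tail=4 count=3
After op 7 (read()): arr=[18 20 14 1 _ _] head=2 tail=4 count=2
After op 8 (write(17)): arr=[18 20 14 1 17 _] head=2 tail=5 count=3
After op 9 (write(6)): arr=[18 20 14 1 17 6] head=2 tail=0 count=4
After op 10 (write(16)): arr=[16 20 14 1 17 6] head=2 tail=1 count=5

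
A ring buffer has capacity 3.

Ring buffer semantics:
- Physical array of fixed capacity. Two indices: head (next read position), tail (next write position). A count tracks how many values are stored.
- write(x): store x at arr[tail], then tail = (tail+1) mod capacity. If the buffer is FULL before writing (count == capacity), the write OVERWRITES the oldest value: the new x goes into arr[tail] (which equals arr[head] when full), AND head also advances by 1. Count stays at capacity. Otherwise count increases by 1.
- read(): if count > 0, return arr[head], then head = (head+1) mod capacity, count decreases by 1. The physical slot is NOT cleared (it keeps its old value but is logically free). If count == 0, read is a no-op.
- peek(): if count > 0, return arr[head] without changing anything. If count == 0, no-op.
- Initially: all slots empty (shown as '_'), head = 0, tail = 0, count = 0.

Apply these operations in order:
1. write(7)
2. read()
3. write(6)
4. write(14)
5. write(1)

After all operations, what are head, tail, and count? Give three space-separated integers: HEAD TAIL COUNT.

After op 1 (write(7)): arr=[7 _ _] head=0 tail=1 count=1
After op 2 (read()): arr=[7 _ _] head=1 tail=1 count=0
After op 3 (write(6)): arr=[7 6 _] head=1 tail=2 count=1
After op 4 (write(14)): arr=[7 6 14] head=1 tail=0 count=2
After op 5 (write(1)): arr=[1 6 14] head=1 tail=1 count=3

Answer: 1 1 3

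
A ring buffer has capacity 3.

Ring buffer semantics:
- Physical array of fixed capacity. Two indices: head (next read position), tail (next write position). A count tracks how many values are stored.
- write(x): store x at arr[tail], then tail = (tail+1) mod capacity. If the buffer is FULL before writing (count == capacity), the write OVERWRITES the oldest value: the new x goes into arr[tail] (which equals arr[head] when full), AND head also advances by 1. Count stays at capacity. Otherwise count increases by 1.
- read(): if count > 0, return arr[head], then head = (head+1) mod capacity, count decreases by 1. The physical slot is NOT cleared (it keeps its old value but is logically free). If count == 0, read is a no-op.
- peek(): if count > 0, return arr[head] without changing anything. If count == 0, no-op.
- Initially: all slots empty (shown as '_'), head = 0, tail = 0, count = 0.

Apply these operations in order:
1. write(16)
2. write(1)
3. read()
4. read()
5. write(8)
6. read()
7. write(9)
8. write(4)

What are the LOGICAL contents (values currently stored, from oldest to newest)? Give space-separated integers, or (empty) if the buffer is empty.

After op 1 (write(16)): arr=[16 _ _] head=0 tail=1 count=1
After op 2 (write(1)): arr=[16 1 _] head=0 tail=2 count=2
After op 3 (read()): arr=[16 1 _] head=1 tail=2 count=1
After op 4 (read()): arr=[16 1 _] head=2 tail=2 count=0
After op 5 (write(8)): arr=[16 1 8] head=2 tail=0 count=1
After op 6 (read()): arr=[16 1 8] head=0 tail=0 count=0
After op 7 (write(9)): arr=[9 1 8] head=0 tail=1 count=1
After op 8 (write(4)): arr=[9 4 8] head=0 tail=2 count=2

Answer: 9 4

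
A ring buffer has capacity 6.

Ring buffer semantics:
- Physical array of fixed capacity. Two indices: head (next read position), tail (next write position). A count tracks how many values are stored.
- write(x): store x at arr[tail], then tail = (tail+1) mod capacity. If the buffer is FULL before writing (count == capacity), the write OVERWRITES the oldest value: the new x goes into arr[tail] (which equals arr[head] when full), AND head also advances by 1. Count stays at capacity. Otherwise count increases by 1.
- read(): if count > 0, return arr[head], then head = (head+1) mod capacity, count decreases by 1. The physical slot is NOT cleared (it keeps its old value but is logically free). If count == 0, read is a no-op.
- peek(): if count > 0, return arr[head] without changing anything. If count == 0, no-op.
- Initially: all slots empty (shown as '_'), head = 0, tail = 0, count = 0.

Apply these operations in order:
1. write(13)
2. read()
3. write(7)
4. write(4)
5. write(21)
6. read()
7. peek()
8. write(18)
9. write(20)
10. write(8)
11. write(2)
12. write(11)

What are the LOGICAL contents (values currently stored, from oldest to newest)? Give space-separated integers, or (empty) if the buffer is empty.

Answer: 21 18 20 8 2 11

Derivation:
After op 1 (write(13)): arr=[13 _ _ _ _ _] head=0 tail=1 count=1
After op 2 (read()): arr=[13 _ _ _ _ _] head=1 tail=1 count=0
After op 3 (write(7)): arr=[13 7 _ _ _ _] head=1 tail=2 count=1
After op 4 (write(4)): arr=[13 7 4 _ _ _] head=1 tail=3 count=2
After op 5 (write(21)): arr=[13 7 4 21 _ _] head=1 tail=4 count=3
After op 6 (read()): arr=[13 7 4 21 _ _] head=2 tail=4 count=2
After op 7 (peek()): arr=[13 7 4 21 _ _] head=2 tail=4 count=2
After op 8 (write(18)): arr=[13 7 4 21 18 _] head=2 tail=5 count=3
After op 9 (write(20)): arr=[13 7 4 21 18 20] head=2 tail=0 count=4
After op 10 (write(8)): arr=[8 7 4 21 18 20] head=2 tail=1 count=5
After op 11 (write(2)): arr=[8 2 4 21 18 20] head=2 tail=2 count=6
After op 12 (write(11)): arr=[8 2 11 21 18 20] head=3 tail=3 count=6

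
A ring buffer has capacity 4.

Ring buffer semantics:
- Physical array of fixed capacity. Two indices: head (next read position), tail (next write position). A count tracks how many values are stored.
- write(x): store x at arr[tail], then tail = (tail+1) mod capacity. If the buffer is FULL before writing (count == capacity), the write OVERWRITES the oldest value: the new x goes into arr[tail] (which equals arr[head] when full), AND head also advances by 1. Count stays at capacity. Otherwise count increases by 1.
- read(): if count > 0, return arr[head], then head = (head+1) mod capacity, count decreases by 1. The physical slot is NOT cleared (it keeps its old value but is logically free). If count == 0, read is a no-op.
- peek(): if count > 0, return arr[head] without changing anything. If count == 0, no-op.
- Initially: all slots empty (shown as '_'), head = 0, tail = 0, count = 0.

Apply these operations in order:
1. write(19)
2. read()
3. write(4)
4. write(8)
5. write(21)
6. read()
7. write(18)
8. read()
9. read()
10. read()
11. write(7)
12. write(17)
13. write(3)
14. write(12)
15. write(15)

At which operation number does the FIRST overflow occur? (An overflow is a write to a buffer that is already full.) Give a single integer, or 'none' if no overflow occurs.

Answer: 15

Derivation:
After op 1 (write(19)): arr=[19 _ _ _] head=0 tail=1 count=1
After op 2 (read()): arr=[19 _ _ _] head=1 tail=1 count=0
After op 3 (write(4)): arr=[19 4 _ _] head=1 tail=2 count=1
After op 4 (write(8)): arr=[19 4 8 _] head=1 tail=3 count=2
After op 5 (write(21)): arr=[19 4 8 21] head=1 tail=0 count=3
After op 6 (read()): arr=[19 4 8 21] head=2 tail=0 count=2
After op 7 (write(18)): arr=[18 4 8 21] head=2 tail=1 count=3
After op 8 (read()): arr=[18 4 8 21] head=3 tail=1 count=2
After op 9 (read()): arr=[18 4 8 21] head=0 tail=1 count=1
After op 10 (read()): arr=[18 4 8 21] head=1 tail=1 count=0
After op 11 (write(7)): arr=[18 7 8 21] head=1 tail=2 count=1
After op 12 (write(17)): arr=[18 7 17 21] head=1 tail=3 count=2
After op 13 (write(3)): arr=[18 7 17 3] head=1 tail=0 count=3
After op 14 (write(12)): arr=[12 7 17 3] head=1 tail=1 count=4
After op 15 (write(15)): arr=[12 15 17 3] head=2 tail=2 count=4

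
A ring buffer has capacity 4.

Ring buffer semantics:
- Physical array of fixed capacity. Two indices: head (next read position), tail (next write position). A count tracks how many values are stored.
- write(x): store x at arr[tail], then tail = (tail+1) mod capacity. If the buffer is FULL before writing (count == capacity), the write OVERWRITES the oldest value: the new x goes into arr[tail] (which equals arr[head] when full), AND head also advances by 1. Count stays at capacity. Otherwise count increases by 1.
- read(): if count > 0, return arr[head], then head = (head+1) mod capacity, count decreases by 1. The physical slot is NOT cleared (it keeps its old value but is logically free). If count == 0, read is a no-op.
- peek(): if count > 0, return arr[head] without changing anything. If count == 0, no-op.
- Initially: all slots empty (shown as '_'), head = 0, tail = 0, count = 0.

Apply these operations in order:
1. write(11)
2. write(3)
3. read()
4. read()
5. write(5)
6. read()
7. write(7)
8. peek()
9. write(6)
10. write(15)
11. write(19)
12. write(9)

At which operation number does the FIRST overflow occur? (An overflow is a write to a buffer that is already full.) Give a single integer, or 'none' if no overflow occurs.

After op 1 (write(11)): arr=[11 _ _ _] head=0 tail=1 count=1
After op 2 (write(3)): arr=[11 3 _ _] head=0 tail=2 count=2
After op 3 (read()): arr=[11 3 _ _] head=1 tail=2 count=1
After op 4 (read()): arr=[11 3 _ _] head=2 tail=2 count=0
After op 5 (write(5)): arr=[11 3 5 _] head=2 tail=3 count=1
After op 6 (read()): arr=[11 3 5 _] head=3 tail=3 count=0
After op 7 (write(7)): arr=[11 3 5 7] head=3 tail=0 count=1
After op 8 (peek()): arr=[11 3 5 7] head=3 tail=0 count=1
After op 9 (write(6)): arr=[6 3 5 7] head=3 tail=1 count=2
After op 10 (write(15)): arr=[6 15 5 7] head=3 tail=2 count=3
After op 11 (write(19)): arr=[6 15 19 7] head=3 tail=3 count=4
After op 12 (write(9)): arr=[6 15 19 9] head=0 tail=0 count=4

Answer: 12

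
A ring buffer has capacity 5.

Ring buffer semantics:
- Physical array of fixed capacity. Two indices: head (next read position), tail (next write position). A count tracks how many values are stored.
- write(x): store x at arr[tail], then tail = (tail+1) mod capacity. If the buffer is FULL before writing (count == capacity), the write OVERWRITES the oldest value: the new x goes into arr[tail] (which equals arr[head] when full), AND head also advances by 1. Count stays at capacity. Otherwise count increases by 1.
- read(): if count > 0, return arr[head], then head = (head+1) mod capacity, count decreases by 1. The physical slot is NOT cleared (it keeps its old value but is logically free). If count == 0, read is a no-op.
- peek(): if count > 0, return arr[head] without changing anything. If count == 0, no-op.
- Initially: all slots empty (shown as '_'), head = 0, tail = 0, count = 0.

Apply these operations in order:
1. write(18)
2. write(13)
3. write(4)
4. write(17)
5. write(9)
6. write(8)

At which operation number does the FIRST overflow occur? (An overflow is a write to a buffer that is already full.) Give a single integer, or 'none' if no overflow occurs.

Answer: 6

Derivation:
After op 1 (write(18)): arr=[18 _ _ _ _] head=0 tail=1 count=1
After op 2 (write(13)): arr=[18 13 _ _ _] head=0 tail=2 count=2
After op 3 (write(4)): arr=[18 13 4 _ _] head=0 tail=3 count=3
After op 4 (write(17)): arr=[18 13 4 17 _] head=0 tail=4 count=4
After op 5 (write(9)): arr=[18 13 4 17 9] head=0 tail=0 count=5
After op 6 (write(8)): arr=[8 13 4 17 9] head=1 tail=1 count=5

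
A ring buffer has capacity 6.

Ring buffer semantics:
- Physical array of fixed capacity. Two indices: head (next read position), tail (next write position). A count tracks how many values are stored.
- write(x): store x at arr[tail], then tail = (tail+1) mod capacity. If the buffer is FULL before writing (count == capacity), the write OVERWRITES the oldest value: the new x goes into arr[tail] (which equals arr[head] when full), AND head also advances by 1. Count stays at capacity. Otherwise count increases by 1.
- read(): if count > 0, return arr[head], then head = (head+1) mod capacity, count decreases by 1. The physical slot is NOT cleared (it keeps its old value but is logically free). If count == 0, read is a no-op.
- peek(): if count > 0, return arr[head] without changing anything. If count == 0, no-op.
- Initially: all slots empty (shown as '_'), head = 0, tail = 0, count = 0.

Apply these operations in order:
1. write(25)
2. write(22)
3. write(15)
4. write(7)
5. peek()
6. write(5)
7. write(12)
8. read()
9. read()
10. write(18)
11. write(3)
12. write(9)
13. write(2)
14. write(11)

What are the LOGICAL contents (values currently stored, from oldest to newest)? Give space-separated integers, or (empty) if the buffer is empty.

After op 1 (write(25)): arr=[25 _ _ _ _ _] head=0 tail=1 count=1
After op 2 (write(22)): arr=[25 22 _ _ _ _] head=0 tail=2 count=2
After op 3 (write(15)): arr=[25 22 15 _ _ _] head=0 tail=3 count=3
After op 4 (write(7)): arr=[25 22 15 7 _ _] head=0 tail=4 count=4
After op 5 (peek()): arr=[25 22 15 7 _ _] head=0 tail=4 count=4
After op 6 (write(5)): arr=[25 22 15 7 5 _] head=0 tail=5 count=5
After op 7 (write(12)): arr=[25 22 15 7 5 12] head=0 tail=0 count=6
After op 8 (read()): arr=[25 22 15 7 5 12] head=1 tail=0 count=5
After op 9 (read()): arr=[25 22 15 7 5 12] head=2 tail=0 count=4
After op 10 (write(18)): arr=[18 22 15 7 5 12] head=2 tail=1 count=5
After op 11 (write(3)): arr=[18 3 15 7 5 12] head=2 tail=2 count=6
After op 12 (write(9)): arr=[18 3 9 7 5 12] head=3 tail=3 count=6
After op 13 (write(2)): arr=[18 3 9 2 5 12] head=4 tail=4 count=6
After op 14 (write(11)): arr=[18 3 9 2 11 12] head=5 tail=5 count=6

Answer: 12 18 3 9 2 11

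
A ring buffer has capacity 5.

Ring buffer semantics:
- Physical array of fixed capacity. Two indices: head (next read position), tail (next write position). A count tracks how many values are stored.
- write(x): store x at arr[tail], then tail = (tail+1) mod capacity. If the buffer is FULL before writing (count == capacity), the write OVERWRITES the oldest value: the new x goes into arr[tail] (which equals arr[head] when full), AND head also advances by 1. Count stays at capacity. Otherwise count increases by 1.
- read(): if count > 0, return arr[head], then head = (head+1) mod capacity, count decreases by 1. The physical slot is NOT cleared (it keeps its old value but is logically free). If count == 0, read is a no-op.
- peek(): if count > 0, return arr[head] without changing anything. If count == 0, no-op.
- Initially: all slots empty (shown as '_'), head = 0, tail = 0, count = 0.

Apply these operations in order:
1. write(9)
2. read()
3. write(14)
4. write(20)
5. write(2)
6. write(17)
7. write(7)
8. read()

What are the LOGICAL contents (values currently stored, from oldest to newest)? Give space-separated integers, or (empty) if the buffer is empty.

Answer: 20 2 17 7

Derivation:
After op 1 (write(9)): arr=[9 _ _ _ _] head=0 tail=1 count=1
After op 2 (read()): arr=[9 _ _ _ _] head=1 tail=1 count=0
After op 3 (write(14)): arr=[9 14 _ _ _] head=1 tail=2 count=1
After op 4 (write(20)): arr=[9 14 20 _ _] head=1 tail=3 count=2
After op 5 (write(2)): arr=[9 14 20 2 _] head=1 tail=4 count=3
After op 6 (write(17)): arr=[9 14 20 2 17] head=1 tail=0 count=4
After op 7 (write(7)): arr=[7 14 20 2 17] head=1 tail=1 count=5
After op 8 (read()): arr=[7 14 20 2 17] head=2 tail=1 count=4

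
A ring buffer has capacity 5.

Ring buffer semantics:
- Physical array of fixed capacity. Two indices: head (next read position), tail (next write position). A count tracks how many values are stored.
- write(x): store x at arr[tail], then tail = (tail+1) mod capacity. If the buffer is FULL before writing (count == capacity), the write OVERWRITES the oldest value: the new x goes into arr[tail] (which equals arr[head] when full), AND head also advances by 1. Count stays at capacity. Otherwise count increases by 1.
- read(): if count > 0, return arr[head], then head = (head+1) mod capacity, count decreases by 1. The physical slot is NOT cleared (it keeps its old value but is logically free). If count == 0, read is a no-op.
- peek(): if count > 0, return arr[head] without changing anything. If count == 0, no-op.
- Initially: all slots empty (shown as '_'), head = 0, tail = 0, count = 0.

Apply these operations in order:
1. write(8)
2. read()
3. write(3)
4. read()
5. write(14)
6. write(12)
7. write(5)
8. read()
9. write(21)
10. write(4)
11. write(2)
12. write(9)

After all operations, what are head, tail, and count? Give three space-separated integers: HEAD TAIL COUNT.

Answer: 4 4 5

Derivation:
After op 1 (write(8)): arr=[8 _ _ _ _] head=0 tail=1 count=1
After op 2 (read()): arr=[8 _ _ _ _] head=1 tail=1 count=0
After op 3 (write(3)): arr=[8 3 _ _ _] head=1 tail=2 count=1
After op 4 (read()): arr=[8 3 _ _ _] head=2 tail=2 count=0
After op 5 (write(14)): arr=[8 3 14 _ _] head=2 tail=3 count=1
After op 6 (write(12)): arr=[8 3 14 12 _] head=2 tail=4 count=2
After op 7 (write(5)): arr=[8 3 14 12 5] head=2 tail=0 count=3
After op 8 (read()): arr=[8 3 14 12 5] head=3 tail=0 count=2
After op 9 (write(21)): arr=[21 3 14 12 5] head=3 tail=1 count=3
After op 10 (write(4)): arr=[21 4 14 12 5] head=3 tail=2 count=4
After op 11 (write(2)): arr=[21 4 2 12 5] head=3 tail=3 count=5
After op 12 (write(9)): arr=[21 4 2 9 5] head=4 tail=4 count=5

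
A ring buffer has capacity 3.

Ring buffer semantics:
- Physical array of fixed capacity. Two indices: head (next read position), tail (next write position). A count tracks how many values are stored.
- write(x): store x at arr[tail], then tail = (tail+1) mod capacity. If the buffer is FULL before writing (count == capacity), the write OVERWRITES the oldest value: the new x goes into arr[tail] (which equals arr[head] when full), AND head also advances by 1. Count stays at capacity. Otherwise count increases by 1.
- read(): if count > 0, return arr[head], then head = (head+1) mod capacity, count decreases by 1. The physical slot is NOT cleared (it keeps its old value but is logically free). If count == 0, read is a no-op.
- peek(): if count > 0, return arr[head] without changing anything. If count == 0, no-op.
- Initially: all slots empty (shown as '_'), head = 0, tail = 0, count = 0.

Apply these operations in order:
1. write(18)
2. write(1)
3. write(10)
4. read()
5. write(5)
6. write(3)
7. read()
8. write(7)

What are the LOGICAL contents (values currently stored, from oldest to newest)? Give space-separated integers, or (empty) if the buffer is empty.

Answer: 5 3 7

Derivation:
After op 1 (write(18)): arr=[18 _ _] head=0 tail=1 count=1
After op 2 (write(1)): arr=[18 1 _] head=0 tail=2 count=2
After op 3 (write(10)): arr=[18 1 10] head=0 tail=0 count=3
After op 4 (read()): arr=[18 1 10] head=1 tail=0 count=2
After op 5 (write(5)): arr=[5 1 10] head=1 tail=1 count=3
After op 6 (write(3)): arr=[5 3 10] head=2 tail=2 count=3
After op 7 (read()): arr=[5 3 10] head=0 tail=2 count=2
After op 8 (write(7)): arr=[5 3 7] head=0 tail=0 count=3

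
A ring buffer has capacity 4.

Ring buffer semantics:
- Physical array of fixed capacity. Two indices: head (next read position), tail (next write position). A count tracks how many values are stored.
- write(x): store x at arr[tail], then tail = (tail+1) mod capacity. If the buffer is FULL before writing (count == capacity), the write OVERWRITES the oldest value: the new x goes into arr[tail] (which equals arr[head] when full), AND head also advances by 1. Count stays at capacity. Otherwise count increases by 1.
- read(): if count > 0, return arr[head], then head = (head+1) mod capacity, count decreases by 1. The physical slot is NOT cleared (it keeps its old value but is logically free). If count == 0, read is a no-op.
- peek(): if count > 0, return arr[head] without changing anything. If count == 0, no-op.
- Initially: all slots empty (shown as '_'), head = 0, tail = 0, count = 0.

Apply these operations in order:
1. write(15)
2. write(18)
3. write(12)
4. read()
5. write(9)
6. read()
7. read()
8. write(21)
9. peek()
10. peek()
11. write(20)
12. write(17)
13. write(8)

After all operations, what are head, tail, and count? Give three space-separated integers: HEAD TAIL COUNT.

Answer: 0 0 4

Derivation:
After op 1 (write(15)): arr=[15 _ _ _] head=0 tail=1 count=1
After op 2 (write(18)): arr=[15 18 _ _] head=0 tail=2 count=2
After op 3 (write(12)): arr=[15 18 12 _] head=0 tail=3 count=3
After op 4 (read()): arr=[15 18 12 _] head=1 tail=3 count=2
After op 5 (write(9)): arr=[15 18 12 9] head=1 tail=0 count=3
After op 6 (read()): arr=[15 18 12 9] head=2 tail=0 count=2
After op 7 (read()): arr=[15 18 12 9] head=3 tail=0 count=1
After op 8 (write(21)): arr=[21 18 12 9] head=3 tail=1 count=2
After op 9 (peek()): arr=[21 18 12 9] head=3 tail=1 count=2
After op 10 (peek()): arr=[21 18 12 9] head=3 tail=1 count=2
After op 11 (write(20)): arr=[21 20 12 9] head=3 tail=2 count=3
After op 12 (write(17)): arr=[21 20 17 9] head=3 tail=3 count=4
After op 13 (write(8)): arr=[21 20 17 8] head=0 tail=0 count=4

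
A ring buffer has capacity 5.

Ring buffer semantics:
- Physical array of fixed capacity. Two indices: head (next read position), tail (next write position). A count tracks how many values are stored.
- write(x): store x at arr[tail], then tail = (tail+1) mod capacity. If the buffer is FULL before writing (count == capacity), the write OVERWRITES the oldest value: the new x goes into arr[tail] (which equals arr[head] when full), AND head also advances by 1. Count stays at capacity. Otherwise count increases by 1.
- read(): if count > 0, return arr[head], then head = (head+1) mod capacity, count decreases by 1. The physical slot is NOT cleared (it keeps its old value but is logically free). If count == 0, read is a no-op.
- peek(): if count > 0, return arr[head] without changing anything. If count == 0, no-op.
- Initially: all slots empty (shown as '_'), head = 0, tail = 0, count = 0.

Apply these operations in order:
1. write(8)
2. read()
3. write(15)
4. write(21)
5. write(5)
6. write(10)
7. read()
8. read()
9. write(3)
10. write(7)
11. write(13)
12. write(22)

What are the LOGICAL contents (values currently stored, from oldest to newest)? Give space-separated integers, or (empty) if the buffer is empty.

Answer: 10 3 7 13 22

Derivation:
After op 1 (write(8)): arr=[8 _ _ _ _] head=0 tail=1 count=1
After op 2 (read()): arr=[8 _ _ _ _] head=1 tail=1 count=0
After op 3 (write(15)): arr=[8 15 _ _ _] head=1 tail=2 count=1
After op 4 (write(21)): arr=[8 15 21 _ _] head=1 tail=3 count=2
After op 5 (write(5)): arr=[8 15 21 5 _] head=1 tail=4 count=3
After op 6 (write(10)): arr=[8 15 21 5 10] head=1 tail=0 count=4
After op 7 (read()): arr=[8 15 21 5 10] head=2 tail=0 count=3
After op 8 (read()): arr=[8 15 21 5 10] head=3 tail=0 count=2
After op 9 (write(3)): arr=[3 15 21 5 10] head=3 tail=1 count=3
After op 10 (write(7)): arr=[3 7 21 5 10] head=3 tail=2 count=4
After op 11 (write(13)): arr=[3 7 13 5 10] head=3 tail=3 count=5
After op 12 (write(22)): arr=[3 7 13 22 10] head=4 tail=4 count=5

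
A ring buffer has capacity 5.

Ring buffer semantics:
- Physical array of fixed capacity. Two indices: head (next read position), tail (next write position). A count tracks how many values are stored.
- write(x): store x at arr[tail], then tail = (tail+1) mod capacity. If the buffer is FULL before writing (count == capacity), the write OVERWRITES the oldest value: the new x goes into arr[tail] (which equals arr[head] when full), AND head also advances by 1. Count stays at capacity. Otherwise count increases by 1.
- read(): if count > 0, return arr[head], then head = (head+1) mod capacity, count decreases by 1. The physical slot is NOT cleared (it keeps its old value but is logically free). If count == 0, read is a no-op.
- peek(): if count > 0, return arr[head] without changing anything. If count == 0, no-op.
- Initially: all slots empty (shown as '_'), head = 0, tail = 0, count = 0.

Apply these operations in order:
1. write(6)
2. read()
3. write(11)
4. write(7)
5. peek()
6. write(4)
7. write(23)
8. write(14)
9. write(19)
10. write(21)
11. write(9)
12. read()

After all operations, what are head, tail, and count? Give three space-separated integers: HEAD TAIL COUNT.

After op 1 (write(6)): arr=[6 _ _ _ _] head=0 tail=1 count=1
After op 2 (read()): arr=[6 _ _ _ _] head=1 tail=1 count=0
After op 3 (write(11)): arr=[6 11 _ _ _] head=1 tail=2 count=1
After op 4 (write(7)): arr=[6 11 7 _ _] head=1 tail=3 count=2
After op 5 (peek()): arr=[6 11 7 _ _] head=1 tail=3 count=2
After op 6 (write(4)): arr=[6 11 7 4 _] head=1 tail=4 count=3
After op 7 (write(23)): arr=[6 11 7 4 23] head=1 tail=0 count=4
After op 8 (write(14)): arr=[14 11 7 4 23] head=1 tail=1 count=5
After op 9 (write(19)): arr=[14 19 7 4 23] head=2 tail=2 count=5
After op 10 (write(21)): arr=[14 19 21 4 23] head=3 tail=3 count=5
After op 11 (write(9)): arr=[14 19 21 9 23] head=4 tail=4 count=5
After op 12 (read()): arr=[14 19 21 9 23] head=0 tail=4 count=4

Answer: 0 4 4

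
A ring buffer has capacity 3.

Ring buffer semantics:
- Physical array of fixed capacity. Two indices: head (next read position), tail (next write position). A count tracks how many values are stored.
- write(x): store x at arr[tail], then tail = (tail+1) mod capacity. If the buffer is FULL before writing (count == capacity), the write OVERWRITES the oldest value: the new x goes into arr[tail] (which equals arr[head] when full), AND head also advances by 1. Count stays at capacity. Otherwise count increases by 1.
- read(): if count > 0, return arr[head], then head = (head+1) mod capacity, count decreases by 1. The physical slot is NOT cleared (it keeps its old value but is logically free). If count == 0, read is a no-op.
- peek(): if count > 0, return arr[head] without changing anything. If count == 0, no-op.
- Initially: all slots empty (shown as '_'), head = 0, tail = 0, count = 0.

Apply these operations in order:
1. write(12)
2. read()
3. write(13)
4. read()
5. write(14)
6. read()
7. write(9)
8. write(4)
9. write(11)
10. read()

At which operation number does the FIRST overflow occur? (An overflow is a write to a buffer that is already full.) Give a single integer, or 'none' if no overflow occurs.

Answer: none

Derivation:
After op 1 (write(12)): arr=[12 _ _] head=0 tail=1 count=1
After op 2 (read()): arr=[12 _ _] head=1 tail=1 count=0
After op 3 (write(13)): arr=[12 13 _] head=1 tail=2 count=1
After op 4 (read()): arr=[12 13 _] head=2 tail=2 count=0
After op 5 (write(14)): arr=[12 13 14] head=2 tail=0 count=1
After op 6 (read()): arr=[12 13 14] head=0 tail=0 count=0
After op 7 (write(9)): arr=[9 13 14] head=0 tail=1 count=1
After op 8 (write(4)): arr=[9 4 14] head=0 tail=2 count=2
After op 9 (write(11)): arr=[9 4 11] head=0 tail=0 count=3
After op 10 (read()): arr=[9 4 11] head=1 tail=0 count=2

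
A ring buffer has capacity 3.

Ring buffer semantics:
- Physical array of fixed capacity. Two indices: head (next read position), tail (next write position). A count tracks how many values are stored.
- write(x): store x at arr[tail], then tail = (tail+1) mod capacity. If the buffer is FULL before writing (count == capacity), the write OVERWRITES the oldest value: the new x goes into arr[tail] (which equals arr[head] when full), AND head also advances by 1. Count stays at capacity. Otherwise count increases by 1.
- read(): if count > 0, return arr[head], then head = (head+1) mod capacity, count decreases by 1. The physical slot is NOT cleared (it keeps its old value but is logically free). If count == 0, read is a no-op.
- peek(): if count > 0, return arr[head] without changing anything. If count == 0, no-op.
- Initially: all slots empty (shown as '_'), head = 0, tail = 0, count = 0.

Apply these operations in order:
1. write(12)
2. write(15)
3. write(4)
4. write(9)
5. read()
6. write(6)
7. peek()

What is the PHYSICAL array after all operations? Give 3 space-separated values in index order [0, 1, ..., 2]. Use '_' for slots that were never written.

After op 1 (write(12)): arr=[12 _ _] head=0 tail=1 count=1
After op 2 (write(15)): arr=[12 15 _] head=0 tail=2 count=2
After op 3 (write(4)): arr=[12 15 4] head=0 tail=0 count=3
After op 4 (write(9)): arr=[9 15 4] head=1 tail=1 count=3
After op 5 (read()): arr=[9 15 4] head=2 tail=1 count=2
After op 6 (write(6)): arr=[9 6 4] head=2 tail=2 count=3
After op 7 (peek()): arr=[9 6 4] head=2 tail=2 count=3

Answer: 9 6 4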